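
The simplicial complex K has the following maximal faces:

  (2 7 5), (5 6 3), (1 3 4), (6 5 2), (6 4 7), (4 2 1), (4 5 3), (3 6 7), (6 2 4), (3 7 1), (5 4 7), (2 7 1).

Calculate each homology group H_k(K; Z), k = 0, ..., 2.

H_0 = Z,  H_1 = Z/2Z,  H_2 = 0.

We work with the vertex ordering 1 < 2 < 3 < 4 < 5 < 6 < 7. The simplices of K, each written with vertices in increasing order, are:

  0-simplices (7): [1], [2], [3], [4], [5], [6], [7]
  1-simplices (18): [1,2], [1,3], [1,4], [1,7], [2,4], [2,5], [2,6], [2,7], [3,4], [3,5], [3,6], [3,7], [4,5], [4,6], [4,7], [5,6], [5,7], [6,7]
  2-simplices (12): [1,2,4], [1,2,7], [1,3,4], [1,3,7], [2,4,6], [2,5,6], [2,5,7], [3,4,5], [3,5,6], [3,6,7], [4,5,7], [4,6,7]

so the chain groups are C_0 ≅ Z^7, C_1 ≅ Z^18, C_2 ≅ Z^12.

Boundary ∂_1: C_1 → C_0 sends each edge [p,q] (with p < q) to q − p. For instance
  ∂[2,7] = [7] − [2].
The 7×18 boundary matrix has rank 6 and Smith normal form diag(1,1,1,1,1,1).

∂_2: C_2 → C_1 maps a triangle to the signed sum of its edges. For instance
  ∂[3,4,5] = [4,5] − [3,5] + [3,4],
  ∂[4,6,7] = [6,7] − [4,7] + [4,6].
The 18×12 boundary matrix has rank 12 and Smith normal form diag(1,1,1,1,1,1,1,1,1,1,1,2).

Now H_k = ker ∂_k / im ∂_{k+1}, so:

  H_0: rank C_0 − rank ∂_1 = 7 − 6 = 1, and the invariant factors of ∂_1 are all 1, so H_0 ≅ Z.
  H_1: rank ker ∂_1 − rank ∂_2 = (18 − 6) − 12 = 0, and ∂_2 has invariant factor 2 > 1, so H_1 ≅ Z/2Z.
  H_2: rank ker ∂_2 − rank ∂_3 = (12 − 12) − 0 = 0, and there is no ∂_3, so H_2 ≅ 0.

As a check, the Euler characteristic is 7 − 18 + 12 = 1, which agrees with 1 − 0 + 0 = 1.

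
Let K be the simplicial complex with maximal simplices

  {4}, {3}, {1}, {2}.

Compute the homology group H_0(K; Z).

H_0 = Z^4.

Order the vertices as 1 < 2 < 3 < 4. Listing each simplex with vertices in this order, K has dimension 0 with simplices:

  0-simplices (4): [1], [2], [3], [4]

giving chain groups C_0 ≅ Z^4.

From H_k ≅ ker(∂_k) / im(∂_{k+1}) we obtain:

  H_0: rank C_0 − rank ∂_1 = 4 − 0 = 4, and there is no ∂_1, so H_0 ≅ Z^4.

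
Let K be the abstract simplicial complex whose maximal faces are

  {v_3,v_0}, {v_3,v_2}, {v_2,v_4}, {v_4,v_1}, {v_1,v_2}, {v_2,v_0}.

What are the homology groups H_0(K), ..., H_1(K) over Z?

H_0 = Z,  H_1 = Z^2.

Take the total order v_0 < v_1 < v_2 < v_3 < v_4 on the vertex set. Then K (dimension 1) consists of the simplices:

  0-simplices (5): [v_0], [v_1], [v_2], [v_3], [v_4]
  1-simplices (6): [v_0,v_2], [v_0,v_3], [v_1,v_2], [v_1,v_4], [v_2,v_3], [v_2,v_4]

giving chain groups C_0 ≅ Z^5, C_1 ≅ Z^6.

Boundary ∂_1: C_1 → C_0 sends each edge [p,q] (with p < q) to q − p.
The 5×6 boundary matrix has rank 4 and Smith normal form diag(1,1,1,1).

Reading off H_k = ker ∂_k / im ∂_{k+1}:

  H_0: rank C_0 − rank ∂_1 = 5 − 4 = 1, and the invariant factors of ∂_1 are all 1, so H_0 = Z.
  H_1: rank ker ∂_1 − rank ∂_2 = (6 − 4) − 0 = 2, and there is no ∂_2, so H_1 = Z^2.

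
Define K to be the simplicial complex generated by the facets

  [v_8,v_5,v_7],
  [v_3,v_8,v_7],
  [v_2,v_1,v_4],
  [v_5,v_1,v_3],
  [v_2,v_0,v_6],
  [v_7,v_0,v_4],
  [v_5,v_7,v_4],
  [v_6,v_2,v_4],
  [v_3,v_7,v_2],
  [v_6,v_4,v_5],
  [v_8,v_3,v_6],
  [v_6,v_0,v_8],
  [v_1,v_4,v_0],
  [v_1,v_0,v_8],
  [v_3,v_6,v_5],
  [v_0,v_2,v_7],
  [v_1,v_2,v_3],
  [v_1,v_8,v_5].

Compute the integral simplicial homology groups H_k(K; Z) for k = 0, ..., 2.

H_0 ≅ Z,  H_1 ≅ Z ⊕ Z/2,  H_2 = 0.

We work with the vertex ordering v_0 < v_1 < v_2 < v_3 < v_4 < v_5 < v_6 < v_7 < v_8. The simplices of K, each written with vertices in increasing order, are:

  0-simplices (9): [v_0], [v_1], [v_2], [v_3], [v_4], [v_5], [v_6], [v_7], [v_8]
  1-simplices (27): (27 of them)
  2-simplices (18): (18 of them)

giving chain groups C_0 ≅ Z^9, C_1 ≅ Z^27, C_2 ≅ Z^18.

The boundary map ∂_1: C_1 → C_0 sends each edge [p,q] (with p < q) to q − p. For instance
  ∂[v_2,v_3] = [v_3] − [v_2].
The resulting 9×27 matrix has rank 8, and its Smith normal form has invariant factors (1,1,1,1,1,1,1,1).

∂_2: C_2 → C_1 sends each 2-simplex [p,q,r] to [q,r] − [p,r] + [p,q]. For instance
  ∂[v_5,v_7,v_8] = [v_7,v_8] − [v_5,v_8] + [v_5,v_7],
  ∂[v_3,v_7,v_8] = [v_7,v_8] − [v_3,v_8] + [v_3,v_7].
As a 27×18 matrix over Z this has rank 18, with invariant factors (1,1,1,1,1,1,1,1,1,1,1,1,1,1,1,1,1,2).

Reading off H_k = ker ∂_k / im ∂_{k+1}:

  H_0: rank C_0 − rank ∂_1 = 9 − 8 = 1, and the invariant factors of ∂_1 are all 1, so H_0 = Z.
  H_1: rank ker ∂_1 − rank ∂_2 = (27 − 8) − 18 = 1, and ∂_2 has invariant factor 2 > 1, so H_1 = Z ⊕ Z/2.
  H_2: rank ker ∂_2 − rank ∂_3 = (18 − 18) − 0 = 0, and there is no ∂_3, so H_2 = 0.

As a check, the Euler characteristic is 9 − 27 + 18 = 0, which agrees with 1 − 1 + 0 = 0.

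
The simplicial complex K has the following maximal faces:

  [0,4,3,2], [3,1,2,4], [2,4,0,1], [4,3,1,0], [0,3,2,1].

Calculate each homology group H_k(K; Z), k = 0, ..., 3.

Order the vertices as 0 < 1 < 2 < 3 < 4. Listing each simplex with vertices in this order, K has dimension 3 with simplices:

  0-simplices (5): [0], [1], [2], [3], [4]
  1-simplices (10): [0,1], [0,2], [0,3], [0,4], [1,2], [1,3], [1,4], [2,3], [2,4], [3,4]
  2-simplices (10): [0,1,2], [0,1,3], [0,1,4], [0,2,3], [0,2,4], [0,3,4], [1,2,3], [1,2,4], [1,3,4], [2,3,4]
  3-simplices (5): [0,1,2,3], [0,1,2,4], [0,1,3,4], [0,2,3,4], [1,2,3,4]

so the chain groups are C_0 ≅ Z^5, C_1 ≅ Z^10, C_2 ≅ Z^10, C_3 ≅ Z^5.

The boundary map ∂_1: C_1 → C_0 maps an edge to its endpoints' difference, ∂[p,q] = q − p. For instance
  ∂[0,2] = [2] − [0].
This gives a 5×10 integer matrix of rank 4; reducing to Smith normal form yields diagonal entries (1,1,1,1).

∂_2: C_2 → C_1 maps a triangle to the signed sum of its edges. For instance
  ∂[0,3,4] = [3,4] − [0,4] + [0,3],
  ∂[0,1,4] = [1,4] − [0,4] + [0,1].
This gives a 10×10 integer matrix of rank 6; reducing to Smith normal form yields diagonal entries (1,1,1,1,1,1).

∂_3: C_3 → C_2 sends each 3-simplex σ to the alternating sum Σ_i (−1)^i (σ with its i-th vertex removed). For instance
  ∂[1,2,3,4] = [2,3,4] − [1,3,4] + [1,2,4] − [1,2,3],
  ∂[0,1,3,4] = [1,3,4] − [0,3,4] + [0,1,4] − [0,1,3].
As a 10×5 matrix over Z this has rank 4, with invariant factors (1,1,1,1).

From H_k ≅ ker(∂_k) / im(∂_{k+1}) we obtain:

  H_0: rank C_0 − rank ∂_1 = 5 − 4 = 1, and the invariant factors of ∂_1 are all 1, so H_0 = Z.
  H_1: rank ker ∂_1 − rank ∂_2 = (10 − 4) − 6 = 0, and the invariant factors of ∂_2 are all 1, so H_1 = 0.
  H_2: rank ker ∂_2 − rank ∂_3 = (10 − 6) − 4 = 0, and the invariant factors of ∂_3 are all 1, so H_2 = 0.
  H_3: rank ker ∂_3 − rank ∂_4 = (5 − 4) − 0 = 1, and there is no ∂_4, so H_3 = Z.

As a check, the Euler characteristic is 5 − 10 + 10 − 5 = 0, which agrees with 1 − 0 + 0 − 1 = 0.
(K is a triangulation of the 3-sphere S^3.)

H_0 ≅ Z,  H_1 = 0,  H_2 = 0,  H_3 ≅ Z.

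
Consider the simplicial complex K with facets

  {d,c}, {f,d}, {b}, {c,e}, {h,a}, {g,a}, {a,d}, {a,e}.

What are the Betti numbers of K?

b_0 = 2, b_1 = 1.

Order the vertices as a < b < c < d < e < f < g < h. Listing each simplex with vertices in this order, K has dimension 1 with simplices:

  0-simplices (8): a, b, c, d, e, f, g, h
  1-simplices (7): ad, ae, ag, ah, cd, ce, df

Hence C_0 ≅ Z^8, C_1 ≅ Z^7.

The boundary map ∂_1: C_1 → C_0 is given by ∂[p,q] = [q] − [p].
This gives a 8×7 integer matrix of rank 6; reducing to Smith normal form yields diagonal entries (1,1,1,1,1,1).

Computing H_k = (kernel of ∂_k) / (image of ∂_{k+1}):

  H_0: rank C_0 − rank ∂_1 = 8 − 6 = 2, and the invariant factors of ∂_1 are all 1, so H_0 ≅ Z^2.
  H_1: rank ker ∂_1 − rank ∂_2 = (7 − 6) − 0 = 1, and there is no ∂_2, so H_1 ≅ Z.

As a check, the Euler characteristic is 8 − 7 = 1, which agrees with 2 − 1 = 1.

Hence the Betti numbers are b_0 = 2, b_1 = 1.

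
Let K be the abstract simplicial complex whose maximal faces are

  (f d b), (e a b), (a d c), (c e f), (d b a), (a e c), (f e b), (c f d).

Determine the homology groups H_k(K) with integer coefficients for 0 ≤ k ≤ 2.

Take the total order a < b < c < d < e < f on the vertex set. Then K (dimension 2) consists of the simplices:

  0-simplices (6): a, b, c, d, e, f
  1-simplices (12): ab, ac, ad, ae, bd, be, bf, cd, ce, cf, df, ef
  2-simplices (8): abd, abe, acd, ace, bdf, bef, cdf, cef

giving chain groups C_0 ≅ Z^6, C_1 ≅ Z^12, C_2 ≅ Z^8.

∂_1: C_1 → C_0 maps an edge to its endpoints' difference, ∂[p,q] = q − p.
As a 6×12 matrix over Z this has rank 5, with invariant factors (1,1,1,1,1).

∂_2: C_2 → C_1 maps a triangle to the signed sum of its edges. For instance
  ∂ace = ce − ae + ac,
  ∂bdf = df − bf + bd.
The resulting 12×8 matrix has rank 7, and its Smith normal form has invariant factors (1,1,1,1,1,1,1).

Computing H_k = (kernel of ∂_k) / (image of ∂_{k+1}):

  H_0: rank C_0 − rank ∂_1 = 6 − 5 = 1, and the invariant factors of ∂_1 are all 1, so H_0 = Z.
  H_1: rank ker ∂_1 − rank ∂_2 = (12 − 5) − 7 = 0, and the invariant factors of ∂_2 are all 1, so H_1 = 0.
  H_2: rank ker ∂_2 − rank ∂_3 = (8 − 7) − 0 = 1, and there is no ∂_3, so H_2 = Z.

H_0 = Z,  H_1 = 0,  H_2 = Z.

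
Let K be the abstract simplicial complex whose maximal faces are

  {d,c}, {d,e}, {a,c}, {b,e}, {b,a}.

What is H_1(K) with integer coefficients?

H_1 ≅ Z.

We work with the vertex ordering a < b < c < d < e. The simplices of K, each written with vertices in increasing order, are:

  0-simplices (5): a, b, c, d, e
  1-simplices (5): ab, ac, be, cd, de

Hence C_0 ≅ Z^5, C_1 ≅ Z^5.

∂_1: C_1 → C_0 is given by ∂[p,q] = [q] − [p]. For instance
  ∂de = e − d.
As a 5×5 matrix over Z this has rank 4, with invariant factors (1,1,1,1).

Reading off H_k = ker ∂_k / im ∂_{k+1}:

  H_1: rank ker ∂_1 − rank ∂_2 = (5 − 4) − 0 = 1, and there is no ∂_2, so H_1 = Z.

(K is a triangulation of the circle S^1.)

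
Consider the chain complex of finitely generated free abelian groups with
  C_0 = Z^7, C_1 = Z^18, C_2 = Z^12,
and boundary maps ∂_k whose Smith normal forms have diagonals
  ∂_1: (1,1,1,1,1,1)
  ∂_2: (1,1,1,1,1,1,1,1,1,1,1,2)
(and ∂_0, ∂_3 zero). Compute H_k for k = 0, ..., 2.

H_0 ≅ Z,  H_1 ≅ Z/2,  H_2 = 0.

H_0: b_0 = 7 − 0 − 6 = 1; torsion from ∂_1 factors > 1: none. So H_0 ≅ Z.
H_1: b_1 = 18 − 6 − 12 = 0; torsion from ∂_2 factors > 1: [2]. So H_1 ≅ Z/2.
H_2: b_2 = 12 − 12 − 0 = 0; torsion from ∂_3 factors > 1: none. So H_2 ≅ 0.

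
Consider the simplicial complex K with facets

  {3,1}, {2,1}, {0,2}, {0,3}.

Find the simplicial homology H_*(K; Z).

H_0 ≅ Z,  H_1 ≅ Z.

Order the vertices as 0 < 1 < 2 < 3. Listing each simplex with vertices in this order, K has dimension 1 with simplices:

  0-simplices (4): [0], [1], [2], [3]
  1-simplices (4): [0,2], [0,3], [1,2], [1,3]

Hence C_0 ≅ Z^4, C_1 ≅ Z^4.

The boundary map ∂_1: C_1 → C_0 sends each edge [p,q] (with p < q) to q − p. For instance
  ∂[1,3] = [3] − [1].
The 4×4 boundary matrix has rank 3 and Smith normal form diag(1,1,1).

From H_k ≅ ker(∂_k) / im(∂_{k+1}) we obtain:

  H_0: rank C_0 − rank ∂_1 = 4 − 3 = 1, and the invariant factors of ∂_1 are all 1, so H_0 ≅ Z.
  H_1: rank ker ∂_1 − rank ∂_2 = (4 − 3) − 0 = 1, and there is no ∂_2, so H_1 ≅ Z.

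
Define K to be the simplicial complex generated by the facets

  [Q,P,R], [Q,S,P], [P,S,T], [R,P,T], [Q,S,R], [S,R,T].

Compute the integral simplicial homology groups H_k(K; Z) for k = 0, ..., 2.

Order the vertices as P < Q < R < S < T. Listing each simplex with vertices in this order, K has dimension 2 with simplices:

  0-simplices (5): P, Q, R, S, T
  1-simplices (9): PQ, PR, PS, PT, QR, QS, RS, RT, ST
  2-simplices (6): PQR, PQS, PRT, PST, QRS, RST

so the chain groups are C_0 ≅ Z^5, C_1 ≅ Z^9, C_2 ≅ Z^6.

∂_1: C_1 → C_0 maps an edge to its endpoints' difference, ∂[p,q] = q − p.
As a 5×9 matrix over Z this has rank 4, with invariant factors (1,1,1,1).

∂_2: C_2 → C_1 maps a triangle to the signed sum of its edges. For instance
  ∂PQS = QS − PS + PQ,
  ∂RST = ST − RT + RS.
The resulting 9×6 matrix has rank 5, and its Smith normal form has invariant factors (1,1,1,1,1).

Computing H_k = (kernel of ∂_k) / (image of ∂_{k+1}):

  H_0: rank C_0 − rank ∂_1 = 5 − 4 = 1, and the invariant factors of ∂_1 are all 1, so H_0 ≅ Z.
  H_1: rank ker ∂_1 − rank ∂_2 = (9 − 4) − 5 = 0, and the invariant factors of ∂_2 are all 1, so H_1 ≅ 0.
  H_2: rank ker ∂_2 − rank ∂_3 = (6 − 5) − 0 = 1, and there is no ∂_3, so H_2 ≅ Z.

H_0 ≅ Z,  H_1 = 0,  H_2 ≅ Z.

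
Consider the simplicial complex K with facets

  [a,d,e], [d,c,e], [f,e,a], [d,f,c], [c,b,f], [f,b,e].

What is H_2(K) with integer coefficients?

H_2 = 0.

K has 6 vertices, 12 edges, 6 triangles.
rank ∂_2 = 6, rank ∂_3 = 0 ⇒ b_2 = 6 − 6 − 0 = 0. So H_2 ≅ 0.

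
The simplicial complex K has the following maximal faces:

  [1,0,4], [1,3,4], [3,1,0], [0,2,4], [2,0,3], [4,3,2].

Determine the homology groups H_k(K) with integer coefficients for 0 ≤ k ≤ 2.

H_0 = Z,  H_1 = 0,  H_2 = Z.

Fix the vertex order 0 < 1 < 2 < 3 < 4 and write every simplex with vertices in increasing order. Then dim K = 2 and the simplices of K are:

  0-simplices (5): [0], [1], [2], [3], [4]
  1-simplices (9): [0,1], [0,2], [0,3], [0,4], [1,3], [1,4], [2,3], [2,4], [3,4]
  2-simplices (6): [0,1,3], [0,1,4], [0,2,3], [0,2,4], [1,3,4], [2,3,4]

Hence C_0 ≅ Z^5, C_1 ≅ Z^9, C_2 ≅ Z^6.

∂_1: C_1 → C_0 is given by ∂[p,q] = [q] − [p]. For instance
  ∂[0,4] = [4] − [0].
This gives a 5×9 integer matrix of rank 4; reducing to Smith normal form yields diagonal entries (1,1,1,1).

Boundary ∂_2: C_2 → C_1 acts by ∂[p,q,r] = [q,r] − [p,r] + [p,q]. For instance
  ∂[2,3,4] = [3,4] − [2,4] + [2,3],
  ∂[1,3,4] = [3,4] − [1,4] + [1,3].
The 9×6 boundary matrix has rank 5 and Smith normal form diag(1,1,1,1,1).

From H_k ≅ ker(∂_k) / im(∂_{k+1}) we obtain:

  H_0: rank C_0 − rank ∂_1 = 5 − 4 = 1, and the invariant factors of ∂_1 are all 1, so H_0 = Z.
  H_1: rank ker ∂_1 − rank ∂_2 = (9 − 4) − 5 = 0, and the invariant factors of ∂_2 are all 1, so H_1 = 0.
  H_2: rank ker ∂_2 − rank ∂_3 = (6 − 5) − 0 = 1, and there is no ∂_3, so H_2 = Z.

As a check, the Euler characteristic is 5 − 9 + 6 = 2, which agrees with 1 − 0 + 1 = 2.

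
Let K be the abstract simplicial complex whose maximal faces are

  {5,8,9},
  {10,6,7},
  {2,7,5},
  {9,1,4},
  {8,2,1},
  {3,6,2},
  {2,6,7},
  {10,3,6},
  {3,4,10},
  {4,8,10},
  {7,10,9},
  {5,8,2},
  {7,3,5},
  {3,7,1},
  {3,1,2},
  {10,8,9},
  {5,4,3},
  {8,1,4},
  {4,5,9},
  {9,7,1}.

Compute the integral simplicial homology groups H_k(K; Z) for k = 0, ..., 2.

H_0 = Z,  H_1 = Z ⊕ Z_2,  H_2 = 0.

Take the total order 1 < 2 < 3 < 4 < 5 < 6 < 7 < 8 < 9 < 10 on the vertex set. Then K (dimension 2) consists of the simplices:

  0-simplices (10): [1], [2], [3], [4], [5], [6], [7], [8], [9], [10]
  1-simplices (30): (30 of them)
  2-simplices (20): (20 of them)

giving chain groups C_0 ≅ Z^10, C_1 ≅ Z^30, C_2 ≅ Z^20.

Boundary ∂_1: C_1 → C_0 maps an edge to its endpoints' difference, ∂[p,q] = q − p.
The resulting 10×30 matrix has rank 9, and its Smith normal form has invariant factors (1,1,1,1,1,1,1,1,1).

Boundary ∂_2: C_2 → C_1 maps a triangle to the signed sum of its edges. For instance
  ∂[3,6,10] = [6,10] − [3,10] + [3,6],
  ∂[7,9,10] = [9,10] − [7,10] + [7,9].
The 30×20 boundary matrix has rank 20 and Smith normal form diag(1,1,1,1,1,1,1,1,1,1,1,1,1,1,1,1,1,1,1,2).

From H_k ≅ ker(∂_k) / im(∂_{k+1}) we obtain:

  H_0: rank C_0 − rank ∂_1 = 10 − 9 = 1, and the invariant factors of ∂_1 are all 1, so H_0 = Z.
  H_1: rank ker ∂_1 − rank ∂_2 = (30 − 9) − 20 = 1, and ∂_2 has invariant factor 2 > 1, so H_1 = Z ⊕ Z_2.
  H_2: rank ker ∂_2 − rank ∂_3 = (20 − 20) − 0 = 0, and there is no ∂_3, so H_2 = 0.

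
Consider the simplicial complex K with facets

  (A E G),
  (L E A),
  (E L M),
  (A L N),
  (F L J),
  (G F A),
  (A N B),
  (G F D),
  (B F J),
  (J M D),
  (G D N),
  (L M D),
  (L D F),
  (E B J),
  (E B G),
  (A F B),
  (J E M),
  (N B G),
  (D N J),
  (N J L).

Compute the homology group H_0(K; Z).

H_0 ≅ Z.

Take the total order A < B < D < E < F < G < J < L < M < N on the vertex set. Then K (dimension 2) consists of the simplices:

  0-simplices (10): A, B, D, E, F, G, J, L, M, N
  1-simplices (30): AB, AE, AF, AG, AL, AN, BE, BF, BG, BJ, BN, DF, DG, DJ, DL, DM, DN, EG, EJ, EL, EM, FG, FJ, FL, GN, JL, JM, JN, LM, LN
  2-simplices (20): ABF, ABN, AEG, AEL, AFG, ALN, BEG, BEJ, BFJ, BGN, DFG, DFL, DGN, DJM, DJN, DLM, EJM, ELM, FJL, JLN

Hence C_0 ≅ Z^10, C_1 ≅ Z^30, C_2 ≅ Z^20.

∂_1: C_1 → C_0 is given by ∂[p,q] = [q] − [p].
This gives a 10×30 integer matrix of rank 9; reducing to Smith normal form yields diagonal entries (1,1,1,1,1,1,1,1,1).

Boundary ∂_2: C_2 → C_1 sends each 2-simplex [p,q,r] to [q,r] − [p,r] + [p,q]. For instance
  ∂AFG = FG − AG + AF,
  ∂ELM = LM − EM + EL.
As a 30×20 matrix over Z this has rank 20, with invariant factors (1,1,1,1,1,1,1,1,1,1,1,1,1,1,1,1,1,1,1,2).

Computing H_k = (kernel of ∂_k) / (image of ∂_{k+1}):

  H_0: rank C_0 − rank ∂_1 = 10 − 9 = 1, and the invariant factors of ∂_1 are all 1, so H_0 ≅ Z.

(K is a triangulation of the Klein bottle.)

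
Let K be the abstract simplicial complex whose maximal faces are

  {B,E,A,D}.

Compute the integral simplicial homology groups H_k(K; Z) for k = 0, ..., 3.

We work with the vertex ordering A < B < D < E. The simplices of K, each written with vertices in increasing order, are:

  0-simplices (4): A, B, D, E
  1-simplices (6): AB, AD, AE, BD, BE, DE
  2-simplices (4): ABD, ABE, ADE, BDE
  3-simplices (1): ABDE

Hence C_0 ≅ Z^4, C_1 ≅ Z^6, C_2 ≅ Z^4, C_3 ≅ Z^1.

The boundary map ∂_1: C_1 → C_0 maps an edge to its endpoints' difference, ∂[p,q] = q − p. For instance
  ∂BE = E − B.
The resulting 4×6 matrix has rank 3, and its Smith normal form has invariant factors (1,1,1).

∂_2: C_2 → C_1 sends each 2-simplex [p,q,r] to [q,r] − [p,r] + [p,q]. For instance
  ∂ABD = BD − AD + AB,
  ∂ABE = BE − AE + AB.
This gives a 6×4 integer matrix of rank 3; reducing to Smith normal form yields diagonal entries (1,1,1).

Boundary ∂_3: C_3 → C_2 sends each 3-simplex σ to the alternating sum Σ_i (−1)^i (σ with its i-th vertex removed). For instance
  ∂ABDE = BDE − ADE + ABE − ABD.
The resulting 4×1 matrix has rank 1, and its Smith normal form has invariant factors (1).

Now H_k = ker ∂_k / im ∂_{k+1}, so:

  H_0: rank C_0 − rank ∂_1 = 4 − 3 = 1, and the invariant factors of ∂_1 are all 1, so H_0 ≅ Z.
  H_1: rank ker ∂_1 − rank ∂_2 = (6 − 3) − 3 = 0, and the invariant factors of ∂_2 are all 1, so H_1 ≅ 0.
  H_2: rank ker ∂_2 − rank ∂_3 = (4 − 3) − 1 = 0, and the invariant factors of ∂_3 are all 1, so H_2 ≅ 0.
  H_3: rank ker ∂_3 − rank ∂_4 = (1 − 1) − 0 = 0, and there is no ∂_4, so H_3 ≅ 0.

(K is a triangulation of the 3-simplex.)

H_0 ≅ Z,  H_1 = 0,  H_2 = 0,  H_3 = 0.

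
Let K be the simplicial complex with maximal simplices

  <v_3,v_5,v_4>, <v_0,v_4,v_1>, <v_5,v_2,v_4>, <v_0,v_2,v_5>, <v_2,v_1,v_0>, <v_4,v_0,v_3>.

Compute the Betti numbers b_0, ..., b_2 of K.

b_0 = 1, b_1 = 1, b_2 = 0.

Take the total order v_0 < v_1 < v_2 < v_3 < v_4 < v_5 on the vertex set. Then K (dimension 2) consists of the simplices:

  0-simplices (6): [v_0], [v_1], [v_2], [v_3], [v_4], [v_5]
  1-simplices (12): [v_0,v_1], [v_0,v_2], [v_0,v_3], [v_0,v_4], [v_0,v_5], [v_1,v_2], [v_1,v_4], [v_2,v_4], [v_2,v_5], [v_3,v_4], [v_3,v_5], [v_4,v_5]
  2-simplices (6): [v_0,v_1,v_2], [v_0,v_1,v_4], [v_0,v_2,v_5], [v_0,v_3,v_4], [v_2,v_4,v_5], [v_3,v_4,v_5]

giving chain groups C_0 ≅ Z^6, C_1 ≅ Z^12, C_2 ≅ Z^6.

∂_1: C_1 → C_0 maps an edge to its endpoints' difference, ∂[p,q] = q − p.
This gives a 6×12 integer matrix of rank 5; reducing to Smith normal form yields diagonal entries (1,1,1,1,1).

Boundary ∂_2: C_2 → C_1 maps a triangle to the signed sum of its edges. For instance
  ∂[v_3,v_4,v_5] = [v_4,v_5] − [v_3,v_5] + [v_3,v_4],
  ∂[v_0,v_1,v_4] = [v_1,v_4] − [v_0,v_4] + [v_0,v_1].
As a 12×6 matrix over Z this has rank 6, with invariant factors (1,1,1,1,1,1).

From H_k ≅ ker(∂_k) / im(∂_{k+1}) we obtain:

  H_0: rank C_0 − rank ∂_1 = 6 − 5 = 1, and the invariant factors of ∂_1 are all 1, so H_0 ≅ Z.
  H_1: rank ker ∂_1 − rank ∂_2 = (12 − 5) − 6 = 1, and the invariant factors of ∂_2 are all 1, so H_1 ≅ Z.
  H_2: rank ker ∂_2 − rank ∂_3 = (6 − 6) − 0 = 0, and there is no ∂_3, so H_2 ≅ 0.

As a check, the Euler characteristic is 6 − 12 + 6 = 0, which agrees with 1 − 1 + 0 = 0.
(K is a triangulation of the cylinder S^1 x I.)

Hence the Betti numbers are b_0 = 1, b_1 = 1, b_2 = 0.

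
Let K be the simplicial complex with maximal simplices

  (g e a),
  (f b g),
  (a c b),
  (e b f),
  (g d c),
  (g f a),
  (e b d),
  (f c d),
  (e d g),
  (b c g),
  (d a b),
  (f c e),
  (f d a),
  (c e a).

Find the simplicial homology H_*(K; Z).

Order the vertices as a < b < c < d < e < f < g. Listing each simplex with vertices in this order, K has dimension 2 with simplices:

  0-simplices (7): a, b, c, d, e, f, g
  1-simplices (21): ab, ac, ad, ae, af, ag, bc, bd, be, bf, bg, cd, ce, cf, cg, de, df, dg, ef, eg, fg
  2-simplices (14): abc, abd, ace, adf, aeg, afg, bcg, bde, bef, bfg, cdf, cdg, cef, deg

giving chain groups C_0 ≅ Z^7, C_1 ≅ Z^21, C_2 ≅ Z^14.

The boundary map ∂_1: C_1 → C_0 sends each edge [p,q] (with p < q) to q − p. For instance
  ∂fg = g − f.
The resulting 7×21 matrix has rank 6, and its Smith normal form has invariant factors (1,1,1,1,1,1).

The boundary map ∂_2: C_2 → C_1 maps a triangle to the signed sum of its edges. For instance
  ∂cef = ef − cf + ce,
  ∂aeg = eg − ag + ae.
The resulting 21×14 matrix has rank 13, and its Smith normal form has invariant factors (1,1,1,1,1,1,1,1,1,1,1,1,1).

Reading off H_k = ker ∂_k / im ∂_{k+1}:

  H_0: rank C_0 − rank ∂_1 = 7 − 6 = 1, and the invariant factors of ∂_1 are all 1, so H_0 = Z.
  H_1: rank ker ∂_1 − rank ∂_2 = (21 − 6) − 13 = 2, and the invariant factors of ∂_2 are all 1, so H_1 = Z^2.
  H_2: rank ker ∂_2 − rank ∂_3 = (14 − 13) − 0 = 1, and there is no ∂_3, so H_2 = Z.

H_0 = Z,  H_1 = Z^2,  H_2 = Z.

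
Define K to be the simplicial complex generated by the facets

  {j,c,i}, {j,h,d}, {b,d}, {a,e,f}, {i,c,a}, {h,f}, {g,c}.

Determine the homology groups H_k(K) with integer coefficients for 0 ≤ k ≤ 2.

K has 10 vertices, 14 edges, 4 triangles.
rank ∂_0 = 0, rank ∂_1 = 9 ⇒ b_0 = 10 − 0 − 9 = 1; all invariant factors of ∂_1 are 1 so no torsion. So H_0 = Z.
rank ∂_1 = 9, rank ∂_2 = 4 ⇒ b_1 = 14 − 9 − 4 = 1; all invariant factors of ∂_2 are 1 so no torsion. So H_1 = Z.
rank ∂_2 = 4, rank ∂_3 = 0 ⇒ b_2 = 4 − 4 − 0 = 0. So H_2 = 0.

H_0 = Z,  H_1 = Z,  H_2 = 0.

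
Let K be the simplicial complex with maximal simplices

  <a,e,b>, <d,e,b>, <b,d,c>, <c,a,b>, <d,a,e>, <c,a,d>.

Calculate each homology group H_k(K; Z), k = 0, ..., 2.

H_0 = Z,  H_1 = 0,  H_2 = Z.

Take the total order a < b < c < d < e on the vertex set. Then K (dimension 2) consists of the simplices:

  0-simplices (5): a, b, c, d, e
  1-simplices (9): ab, ac, ad, ae, bc, bd, be, cd, de
  2-simplices (6): abc, abe, acd, ade, bcd, bde

giving chain groups C_0 ≅ Z^5, C_1 ≅ Z^9, C_2 ≅ Z^6.

Boundary ∂_1: C_1 → C_0 is given by ∂[p,q] = [q] − [p]. For instance
  ∂ae = e − a.
The 5×9 boundary matrix has rank 4 and Smith normal form diag(1,1,1,1).

∂_2: C_2 → C_1 acts by ∂[p,q,r] = [q,r] − [p,r] + [p,q]. For instance
  ∂bde = de − be + bd,
  ∂abe = be − ae + ab.
As a 9×6 matrix over Z this has rank 5, with invariant factors (1,1,1,1,1).

Reading off H_k = ker ∂_k / im ∂_{k+1}:

  H_0: rank C_0 − rank ∂_1 = 5 − 4 = 1, and the invariant factors of ∂_1 are all 1, so H_0 ≅ Z.
  H_1: rank ker ∂_1 − rank ∂_2 = (9 − 4) − 5 = 0, and the invariant factors of ∂_2 are all 1, so H_1 ≅ 0.
  H_2: rank ker ∂_2 − rank ∂_3 = (6 − 5) − 0 = 1, and there is no ∂_3, so H_2 ≅ Z.

As a check, the Euler characteristic is 5 − 9 + 6 = 2, which agrees with 1 − 0 + 1 = 2.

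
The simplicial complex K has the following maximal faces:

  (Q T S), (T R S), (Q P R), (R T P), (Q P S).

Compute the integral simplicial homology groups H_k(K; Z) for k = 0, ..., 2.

Order the vertices as P < Q < R < S < T. Listing each simplex with vertices in this order, K has dimension 2 with simplices:

  0-simplices (5): P, Q, R, S, T
  1-simplices (10): PQ, PR, PS, PT, QR, QS, QT, RS, RT, ST
  2-simplices (5): PQR, PQS, PRT, QST, RST

Hence C_0 ≅ Z^5, C_1 ≅ Z^10, C_2 ≅ Z^5.

∂_1: C_1 → C_0 sends each edge [p,q] (with p < q) to q − p.
As a 5×10 matrix over Z this has rank 4, with invariant factors (1,1,1,1).

∂_2: C_2 → C_1 maps a triangle to the signed sum of its edges. For instance
  ∂QST = ST − QT + QS,
  ∂RST = ST − RT + RS.
This gives a 10×5 integer matrix of rank 5; reducing to Smith normal form yields diagonal entries (1,1,1,1,1).

From H_k ≅ ker(∂_k) / im(∂_{k+1}) we obtain:

  H_0: rank C_0 − rank ∂_1 = 5 − 4 = 1, and the invariant factors of ∂_1 are all 1, so H_0 = Z.
  H_1: rank ker ∂_1 − rank ∂_2 = (10 − 4) − 5 = 1, and the invariant factors of ∂_2 are all 1, so H_1 = Z.
  H_2: rank ker ∂_2 − rank ∂_3 = (5 − 5) − 0 = 0, and there is no ∂_3, so H_2 = 0.

H_0 ≅ Z,  H_1 ≅ Z,  H_2 = 0.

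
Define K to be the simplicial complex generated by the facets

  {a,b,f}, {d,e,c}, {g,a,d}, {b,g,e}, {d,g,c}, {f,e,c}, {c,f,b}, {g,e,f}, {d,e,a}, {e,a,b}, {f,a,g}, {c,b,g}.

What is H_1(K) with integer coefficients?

H_1 ≅ Z/2.

Take the total order a < b < c < d < e < f < g on the vertex set. Then K (dimension 2) consists of the simplices:

  0-simplices (7): a, b, c, d, e, f, g
  1-simplices (18): ab, ad, ae, af, ag, bc, be, bf, bg, cd, ce, cf, cg, de, dg, ef, eg, fg
  2-simplices (12): abe, abf, ade, adg, afg, bcf, bcg, beg, cde, cdg, cef, efg

Hence C_0 ≅ Z^7, C_1 ≅ Z^18, C_2 ≅ Z^12.

The boundary map ∂_1: C_1 → C_0 is given by ∂[p,q] = [q] − [p]. For instance
  ∂ab = b − a.
The 7×18 boundary matrix has rank 6 and Smith normal form diag(1,1,1,1,1,1).

Boundary ∂_2: C_2 → C_1 acts by ∂[p,q,r] = [q,r] − [p,r] + [p,q]. For instance
  ∂afg = fg − ag + af,
  ∂efg = fg − eg + ef.
This gives a 18×12 integer matrix of rank 12; reducing to Smith normal form yields diagonal entries (1,1,1,1,1,1,1,1,1,1,1,2).

Computing H_k = (kernel of ∂_k) / (image of ∂_{k+1}):

  H_1: rank ker ∂_1 − rank ∂_2 = (18 − 6) − 12 = 0, and ∂_2 has invariant factor 2 > 1, so H_1 = Z/2.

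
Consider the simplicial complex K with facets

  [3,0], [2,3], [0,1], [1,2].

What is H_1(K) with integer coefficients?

H_1 ≅ Z.

Fix the vertex order 0 < 1 < 2 < 3 and write every simplex with vertices in increasing order. Then dim K = 1 and the simplices of K are:

  0-simplices (4): [0], [1], [2], [3]
  1-simplices (4): [0,1], [0,3], [1,2], [2,3]

Hence C_0 ≅ Z^4, C_1 ≅ Z^4.

The boundary map ∂_1: C_1 → C_0 sends each edge [p,q] (with p < q) to q − p.
This gives a 4×4 integer matrix of rank 3; reducing to Smith normal form yields diagonal entries (1,1,1).

Now H_k = ker ∂_k / im ∂_{k+1}, so:

  H_1: rank ker ∂_1 − rank ∂_2 = (4 − 3) − 0 = 1, and there is no ∂_2, so H_1 = Z.

(K is a triangulation of the circle S^1.)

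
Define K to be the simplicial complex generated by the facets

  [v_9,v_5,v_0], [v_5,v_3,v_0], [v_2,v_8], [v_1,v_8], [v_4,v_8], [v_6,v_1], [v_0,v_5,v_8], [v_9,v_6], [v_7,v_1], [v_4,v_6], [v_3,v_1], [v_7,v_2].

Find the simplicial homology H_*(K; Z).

Take the total order v_0 < v_1 < v_2 < v_3 < v_4 < v_5 < v_6 < v_7 < v_8 < v_9 on the vertex set. Then K (dimension 2) consists of the simplices:

  0-simplices (10): [v_0], [v_1], [v_2], [v_3], [v_4], [v_5], [v_6], [v_7], [v_8], [v_9]
  1-simplices (16): (16 of them)
  2-simplices (3): [v_0,v_3,v_5], [v_0,v_5,v_8], [v_0,v_5,v_9]

giving chain groups C_0 ≅ Z^10, C_1 ≅ Z^16, C_2 ≅ Z^3.

The boundary map ∂_1: C_1 → C_0 maps an edge to its endpoints' difference, ∂[p,q] = q − p. For instance
  ∂[v_4,v_6] = [v_6] − [v_4].
As a 10×16 matrix over Z this has rank 9, with invariant factors (1,1,1,1,1,1,1,1,1).

The boundary map ∂_2: C_2 → C_1 maps a triangle to the signed sum of its edges. For instance
  ∂[v_0,v_5,v_8] = [v_5,v_8] − [v_0,v_8] + [v_0,v_5],
  ∂[v_0,v_5,v_9] = [v_5,v_9] − [v_0,v_9] + [v_0,v_5].
As a 16×3 matrix over Z this has rank 3, with invariant factors (1,1,1).

From H_k ≅ ker(∂_k) / im(∂_{k+1}) we obtain:

  H_0: rank C_0 − rank ∂_1 = 10 − 9 = 1, and the invariant factors of ∂_1 are all 1, so H_0 ≅ Z.
  H_1: rank ker ∂_1 − rank ∂_2 = (16 − 9) − 3 = 4, and the invariant factors of ∂_2 are all 1, so H_1 ≅ Z^4.
  H_2: rank ker ∂_2 − rank ∂_3 = (3 − 3) − 0 = 0, and there is no ∂_3, so H_2 ≅ 0.

H_0 = Z,  H_1 = Z^4,  H_2 = 0.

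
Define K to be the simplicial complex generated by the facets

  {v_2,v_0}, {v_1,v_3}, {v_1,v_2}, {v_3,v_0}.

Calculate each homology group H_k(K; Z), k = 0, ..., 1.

Take the total order v_0 < v_1 < v_2 < v_3 on the vertex set. Then K (dimension 1) consists of the simplices:

  0-simplices (4): [v_0], [v_1], [v_2], [v_3]
  1-simplices (4): [v_0,v_2], [v_0,v_3], [v_1,v_2], [v_1,v_3]

Hence C_0 ≅ Z^4, C_1 ≅ Z^4.

The boundary map ∂_1: C_1 → C_0 is given by ∂[p,q] = [q] − [p].
As a 4×4 matrix over Z this has rank 3, with invariant factors (1,1,1).

From H_k ≅ ker(∂_k) / im(∂_{k+1}) we obtain:

  H_0: rank C_0 − rank ∂_1 = 4 − 3 = 1, and the invariant factors of ∂_1 are all 1, so H_0 = Z.
  H_1: rank ker ∂_1 − rank ∂_2 = (4 − 3) − 0 = 1, and there is no ∂_2, so H_1 = Z.

As a check, the Euler characteristic is 4 − 4 = 0, which agrees with 1 − 1 = 0.
(K is a triangulation of the circle S^1.)

H_0 ≅ Z,  H_1 ≅ Z.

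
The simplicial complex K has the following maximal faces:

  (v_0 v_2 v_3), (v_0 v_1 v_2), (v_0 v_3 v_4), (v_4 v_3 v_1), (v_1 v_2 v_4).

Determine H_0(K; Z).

H_0 = Z.

Order the vertices as v_0 < v_1 < v_2 < v_3 < v_4. Listing each simplex with vertices in this order, K has dimension 2 with simplices:

  0-simplices (5): [v_0], [v_1], [v_2], [v_3], [v_4]
  1-simplices (10): [v_0,v_1], [v_0,v_2], [v_0,v_3], [v_0,v_4], [v_1,v_2], [v_1,v_3], [v_1,v_4], [v_2,v_3], [v_2,v_4], [v_3,v_4]
  2-simplices (5): [v_0,v_1,v_2], [v_0,v_2,v_3], [v_0,v_3,v_4], [v_1,v_2,v_4], [v_1,v_3,v_4]

Hence C_0 ≅ Z^5, C_1 ≅ Z^10, C_2 ≅ Z^5.

Boundary ∂_1: C_1 → C_0 is given by ∂[p,q] = [q] − [p]. For instance
  ∂[v_0,v_1] = [v_1] − [v_0].
The 5×10 boundary matrix has rank 4 and Smith normal form diag(1,1,1,1).

∂_2: C_2 → C_1 sends each 2-simplex [p,q,r] to [q,r] − [p,r] + [p,q]. For instance
  ∂[v_0,v_1,v_2] = [v_1,v_2] − [v_0,v_2] + [v_0,v_1],
  ∂[v_0,v_3,v_4] = [v_3,v_4] − [v_0,v_4] + [v_0,v_3].
The 10×5 boundary matrix has rank 5 and Smith normal form diag(1,1,1,1,1).

Reading off H_k = ker ∂_k / im ∂_{k+1}:

  H_0: rank C_0 − rank ∂_1 = 5 − 4 = 1, and the invariant factors of ∂_1 are all 1, so H_0 ≅ Z.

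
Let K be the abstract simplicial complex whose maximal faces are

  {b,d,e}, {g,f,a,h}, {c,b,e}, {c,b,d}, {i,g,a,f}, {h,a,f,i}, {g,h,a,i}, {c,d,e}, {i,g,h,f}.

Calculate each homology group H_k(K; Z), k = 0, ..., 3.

Take the total order a < b < c < d < e < f < g < h < i on the vertex set. Then K (dimension 3) consists of the simplices:

  0-simplices (9): a, b, c, d, e, f, g, h, i
  1-simplices (16): af, ag, ah, ai, bc, bd, be, cd, ce, de, fg, fh, fi, gh, gi, hi
  2-simplices (14): afg, afh, afi, agh, agi, ahi, bcd, bce, bde, cde, fgh, fgi, fhi, ghi
  3-simplices (5): afgh, afgi, afhi, aghi, fghi

so the chain groups are C_0 ≅ Z^9, C_1 ≅ Z^16, C_2 ≅ Z^14, C_3 ≅ Z^5.

The boundary map ∂_1: C_1 → C_0 sends each edge [p,q] (with p < q) to q − p. For instance
  ∂fh = h − f.
As a 9×16 matrix over Z this has rank 7, with invariant factors (1,1,1,1,1,1,1).

Boundary ∂_2: C_2 → C_1 acts by ∂[p,q,r] = [q,r] − [p,r] + [p,q]. For instance
  ∂agi = gi − ai + ag,
  ∂agh = gh − ah + ag.
The resulting 16×14 matrix has rank 9, and its Smith normal form has invariant factors (1,1,1,1,1,1,1,1,1).

∂_3: C_3 → C_2 sends each 3-simplex σ to the alternating sum Σ_i (−1)^i (σ with its i-th vertex removed). For instance
  ∂afgi = fgi − agi + afi − afg,
  ∂fghi = ghi − fhi + fgi − fgh.
As a 14×5 matrix over Z this has rank 4, with invariant factors (1,1,1,1).

Now H_k = ker ∂_k / im ∂_{k+1}, so:

  H_0: rank C_0 − rank ∂_1 = 9 − 7 = 2, and the invariant factors of ∂_1 are all 1, so H_0 ≅ Z^2.
  H_1: rank ker ∂_1 − rank ∂_2 = (16 − 7) − 9 = 0, and the invariant factors of ∂_2 are all 1, so H_1 ≅ 0.
  H_2: rank ker ∂_2 − rank ∂_3 = (14 − 9) − 4 = 1, and the invariant factors of ∂_3 are all 1, so H_2 ≅ Z.
  H_3: rank ker ∂_3 − rank ∂_4 = (5 − 4) − 0 = 1, and there is no ∂_4, so H_3 ≅ Z.

(K is a triangulation of the disjoint union of the 3-sphere S^3 and the 2-sphere S^2.)

H_0 = Z^2,  H_1 = 0,  H_2 = Z,  H_3 = Z.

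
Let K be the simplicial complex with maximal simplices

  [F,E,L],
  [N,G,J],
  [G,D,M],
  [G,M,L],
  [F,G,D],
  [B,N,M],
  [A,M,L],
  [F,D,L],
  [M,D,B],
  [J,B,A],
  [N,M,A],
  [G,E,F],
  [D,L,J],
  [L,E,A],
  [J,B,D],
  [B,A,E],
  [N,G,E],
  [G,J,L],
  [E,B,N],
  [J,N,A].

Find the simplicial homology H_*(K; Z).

We work with the vertex ordering A < B < D < E < F < G < J < L < M < N. The simplices of K, each written with vertices in increasing order, are:

  0-simplices (10): A, B, D, E, F, G, J, L, M, N
  1-simplices (30): AB, AE, AJ, AL, AM, AN, BD, BE, BJ, BM, BN, DF, DG, DJ, DL, DM, EF, EG, EL, EN, FG, FL, GJ, GL, GM, GN, JL, JN, LM, MN
  2-simplices (20): ABE, ABJ, AEL, AJN, ALM, AMN, BDJ, BDM, BEN, BMN, DFG, DFL, DGM, DJL, EFG, EFL, EGN, GJL, GJN, GLM

so the chain groups are C_0 ≅ Z^10, C_1 ≅ Z^30, C_2 ≅ Z^20.

The boundary map ∂_1: C_1 → C_0 maps an edge to its endpoints' difference, ∂[p,q] = q − p.
The resulting 10×30 matrix has rank 9, and its Smith normal form has invariant factors (1,1,1,1,1,1,1,1,1).

The boundary map ∂_2: C_2 → C_1 sends each 2-simplex [p,q,r] to [q,r] − [p,r] + [p,q]. For instance
  ∂GJN = JN − GN + GJ,
  ∂BDM = DM − BM + BD.
The 30×20 boundary matrix has rank 20 and Smith normal form diag(1,1,1,1,1,1,1,1,1,1,1,1,1,1,1,1,1,1,1,2).

From H_k ≅ ker(∂_k) / im(∂_{k+1}) we obtain:

  H_0: rank C_0 − rank ∂_1 = 10 − 9 = 1, and the invariant factors of ∂_1 are all 1, so H_0 ≅ Z.
  H_1: rank ker ∂_1 − rank ∂_2 = (30 − 9) − 20 = 1, and ∂_2 has invariant factor 2 > 1, so H_1 ≅ Z ⊕ Z/2.
  H_2: rank ker ∂_2 − rank ∂_3 = (20 − 20) − 0 = 0, and there is no ∂_3, so H_2 ≅ 0.

As a check, the Euler characteristic is 10 − 30 + 20 = 0, which agrees with 1 − 1 + 0 = 0.
(K is a triangulation of the Klein bottle.)

H_0 ≅ Z,  H_1 ≅ Z ⊕ Z/2,  H_2 = 0.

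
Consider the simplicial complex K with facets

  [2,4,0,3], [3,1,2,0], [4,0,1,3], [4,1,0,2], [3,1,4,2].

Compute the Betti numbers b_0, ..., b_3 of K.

b_0 = 1, b_1 = 0, b_2 = 0, b_3 = 1.

We work with the vertex ordering 0 < 1 < 2 < 3 < 4. The simplices of K, each written with vertices in increasing order, are:

  0-simplices (5): [0], [1], [2], [3], [4]
  1-simplices (10): [0,1], [0,2], [0,3], [0,4], [1,2], [1,3], [1,4], [2,3], [2,4], [3,4]
  2-simplices (10): [0,1,2], [0,1,3], [0,1,4], [0,2,3], [0,2,4], [0,3,4], [1,2,3], [1,2,4], [1,3,4], [2,3,4]
  3-simplices (5): [0,1,2,3], [0,1,2,4], [0,1,3,4], [0,2,3,4], [1,2,3,4]

so the chain groups are C_0 ≅ Z^5, C_1 ≅ Z^10, C_2 ≅ Z^10, C_3 ≅ Z^5.

Boundary ∂_1: C_1 → C_0 maps an edge to its endpoints' difference, ∂[p,q] = q − p. For instance
  ∂[0,2] = [2] − [0].
The resulting 5×10 matrix has rank 4, and its Smith normal form has invariant factors (1,1,1,1).

The boundary map ∂_2: C_2 → C_1 acts by ∂[p,q,r] = [q,r] − [p,r] + [p,q]. For instance
  ∂[1,3,4] = [3,4] − [1,4] + [1,3],
  ∂[1,2,3] = [2,3] − [1,3] + [1,2].
The 10×10 boundary matrix has rank 6 and Smith normal form diag(1,1,1,1,1,1).

∂_3: C_3 → C_2 sends each 3-simplex σ to the alternating sum Σ_i (−1)^i (σ with its i-th vertex removed). For instance
  ∂[1,2,3,4] = [2,3,4] − [1,3,4] + [1,2,4] − [1,2,3],
  ∂[0,1,2,4] = [1,2,4] − [0,2,4] + [0,1,4] − [0,1,2].
As a 10×5 matrix over Z this has rank 4, with invariant factors (1,1,1,1).

From H_k ≅ ker(∂_k) / im(∂_{k+1}) we obtain:

  H_0: rank C_0 − rank ∂_1 = 5 − 4 = 1, and the invariant factors of ∂_1 are all 1, so H_0 = Z.
  H_1: rank ker ∂_1 − rank ∂_2 = (10 − 4) − 6 = 0, and the invariant factors of ∂_2 are all 1, so H_1 = 0.
  H_2: rank ker ∂_2 − rank ∂_3 = (10 − 6) − 4 = 0, and the invariant factors of ∂_3 are all 1, so H_2 = 0.
  H_3: rank ker ∂_3 − rank ∂_4 = (5 − 4) − 0 = 1, and there is no ∂_4, so H_3 = Z.

As a check, the Euler characteristic is 5 − 10 + 10 − 5 = 0, which agrees with 1 − 0 + 0 − 1 = 0.
(K is a triangulation of the 3-sphere S^3.)

Hence the Betti numbers are b_0 = 1, b_1 = 0, b_2 = 0, b_3 = 1.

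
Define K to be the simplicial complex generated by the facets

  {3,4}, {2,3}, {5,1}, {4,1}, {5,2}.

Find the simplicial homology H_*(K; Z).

H_0 ≅ Z,  H_1 ≅ Z.

We work with the vertex ordering 1 < 2 < 3 < 4 < 5. The simplices of K, each written with vertices in increasing order, are:

  0-simplices (5): [1], [2], [3], [4], [5]
  1-simplices (5): [1,4], [1,5], [2,3], [2,5], [3,4]

so the chain groups are C_0 ≅ Z^5, C_1 ≅ Z^5.

The boundary map ∂_1: C_1 → C_0 sends each edge [p,q] (with p < q) to q − p. For instance
  ∂[1,4] = [4] − [1].
The resulting 5×5 matrix has rank 4, and its Smith normal form has invariant factors (1,1,1,1).

From H_k ≅ ker(∂_k) / im(∂_{k+1}) we obtain:

  H_0: rank C_0 − rank ∂_1 = 5 − 4 = 1, and the invariant factors of ∂_1 are all 1, so H_0 ≅ Z.
  H_1: rank ker ∂_1 − rank ∂_2 = (5 − 4) − 0 = 1, and there is no ∂_2, so H_1 ≅ Z.

As a check, the Euler characteristic is 5 − 5 = 0, which agrees with 1 − 1 = 0.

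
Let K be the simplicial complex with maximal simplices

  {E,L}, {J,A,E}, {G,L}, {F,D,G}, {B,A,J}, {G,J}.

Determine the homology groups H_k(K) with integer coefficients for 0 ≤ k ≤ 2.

Fix the vertex order A < B < D < E < F < G < J < L and write every simplex with vertices in increasing order. Then dim K = 2 and the simplices of K are:

  0-simplices (8): A, B, D, E, F, G, J, L
  1-simplices (11): AB, AE, AJ, BJ, DF, DG, EJ, EL, FG, GJ, GL
  2-simplices (3): ABJ, AEJ, DFG

Hence C_0 ≅ Z^8, C_1 ≅ Z^11, C_2 ≅ Z^3.

Boundary ∂_1: C_1 → C_0 maps an edge to its endpoints' difference, ∂[p,q] = q − p.
As a 8×11 matrix over Z this has rank 7, with invariant factors (1,1,1,1,1,1,1).

∂_2: C_2 → C_1 maps a triangle to the signed sum of its edges. For instance
  ∂AEJ = EJ − AJ + AE,
  ∂DFG = FG − DG + DF.
As a 11×3 matrix over Z this has rank 3, with invariant factors (1,1,1).

Now H_k = ker ∂_k / im ∂_{k+1}, so:

  H_0: rank C_0 − rank ∂_1 = 8 − 7 = 1, and the invariant factors of ∂_1 are all 1, so H_0 ≅ Z.
  H_1: rank ker ∂_1 − rank ∂_2 = (11 − 7) − 3 = 1, and the invariant factors of ∂_2 are all 1, so H_1 ≅ Z.
  H_2: rank ker ∂_2 − rank ∂_3 = (3 − 3) − 0 = 0, and there is no ∂_3, so H_2 ≅ 0.

H_0 ≅ Z,  H_1 ≅ Z,  H_2 = 0.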